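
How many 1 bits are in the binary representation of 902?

902 = 1110000110
Count the 1s: 1 + 1 + 1 + 1 + 1 = 5

5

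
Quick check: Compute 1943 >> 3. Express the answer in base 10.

242

1943 = 11110010111
shift right by 3 → 00011110010 = 242
(equivalently, floor(1943 / 8))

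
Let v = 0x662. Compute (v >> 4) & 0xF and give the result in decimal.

6

v = 11001100010
Shift right by 4: 1100110
Mask low 4 bits: 0110 = 6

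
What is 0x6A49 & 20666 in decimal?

0x6A49 = 110101001001001
20666 = 101000010111010
AND → 100000000001000 = 16392

16392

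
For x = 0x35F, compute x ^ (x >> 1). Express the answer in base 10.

x = 1101011111 = 863
x>>1 = 0110101111
XOR  = 1011110000 = 752
(x ^ (x >> 1) gives the standard binary-reflected Gray code of x.)

752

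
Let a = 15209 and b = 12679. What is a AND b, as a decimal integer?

15209 = 11101101101001
12679 = 11000110000111
AND → 11000100000001 = 12545

12545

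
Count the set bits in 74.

74 = 1001010
Count the 1s: 1 + 1 + 1 = 3

3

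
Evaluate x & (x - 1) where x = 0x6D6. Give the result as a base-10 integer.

x = 11011010110 = 1750
x - 1 = 11011010101
AND   = 11011010100 = 1748
(x & (x - 1) clears the lowest set bit of x.)

1748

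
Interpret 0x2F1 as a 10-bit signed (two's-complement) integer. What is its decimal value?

pattern = 1011110001 (MSB is 1 ⇒ negative)
Invert: 0100001110, add 1 → 0100001111 = 271, so the value is -271.
(Equivalently: 753 - 2^10 = 753 - 1024 = -271.)

-271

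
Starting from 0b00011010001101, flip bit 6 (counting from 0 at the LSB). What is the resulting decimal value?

x = 00011010001101
bit 6 is currently 0; toggle it via x ^ (1 << 6) = x ^ 64
→ 00011011001101 = 1741

1741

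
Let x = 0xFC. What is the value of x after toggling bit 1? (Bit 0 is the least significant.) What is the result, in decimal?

254

x = 0011111100
bit 1 is currently 0; toggle it via x ^ (1 << 1) = x ^ 2
→ 0011111110 = 254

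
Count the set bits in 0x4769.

8

0x4769 = 100011101101001
Count the 1s: 1 + 1 + 1 + 1 + 1 + 1 + 1 + 1 = 8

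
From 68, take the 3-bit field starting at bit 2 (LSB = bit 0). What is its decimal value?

1

v = 001000100
Shift right by 2: 0010001
Mask low 3 bits: 001 = 1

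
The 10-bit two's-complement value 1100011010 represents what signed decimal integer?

-230

pattern = 1100011010 (MSB is 1 ⇒ negative)
Invert: 0011100101, add 1 → 0011100110 = 230, so the value is -230.
(Equivalently: 794 - 2^10 = 794 - 1024 = -230.)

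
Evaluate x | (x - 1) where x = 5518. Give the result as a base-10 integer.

x = 1010110001110 = 5518
x - 1 = 1010110001101
OR    = 1010110001111 = 5519
(x | (x - 1) sets all bits below the lowest set bit.)

5519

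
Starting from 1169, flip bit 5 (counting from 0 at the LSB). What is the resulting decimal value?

1201

x = 0010010010001
bit 5 is currently 0; toggle it via x ^ (1 << 5) = x ^ 32
→ 0010010110001 = 1201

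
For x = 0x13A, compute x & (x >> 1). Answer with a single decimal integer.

x = 100111010 = 314
x>>1 = 010011101
AND  = 000011000 = 24
(x & (x >> 1) has a 1 wherever x has two consecutive 1 bits.)

24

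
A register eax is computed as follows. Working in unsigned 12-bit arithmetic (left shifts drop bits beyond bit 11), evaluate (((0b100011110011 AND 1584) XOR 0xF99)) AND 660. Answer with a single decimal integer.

0b100011110011 = 100011110011
1584 = 011000110000
→ AND → 000000110000 = 48
0xF99 = 111110011001
→ XOR → 111110101001 = 4009
660 = 001010010100
→ AND → 001010000000 = 640

640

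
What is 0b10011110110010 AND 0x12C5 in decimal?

640

a = 10011110110010
0x12C5 = 01001011000101
AND → 00001010000000 = 640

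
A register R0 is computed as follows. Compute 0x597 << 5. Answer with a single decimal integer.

0x597 = 0000010110010111
shift left by 5 → 1011001011100000 = 45792
(equivalently, 1431 × 2^5 = 1431 × 32)

45792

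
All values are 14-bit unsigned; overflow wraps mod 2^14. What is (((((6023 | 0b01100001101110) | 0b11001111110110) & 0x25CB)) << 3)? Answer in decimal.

6023 = 01011110000111
0b01100001101110 = 01100001101110
→ | → 01111111101111 = 8175
0b11001111110110 = 11001111110110
→ | → 11111111111111 = 16383
0x25CB = 10010111001011
→ & → 10010111001011 = 9675
→ << 3 (mod 2^14) → 10111001011000 = 11864

11864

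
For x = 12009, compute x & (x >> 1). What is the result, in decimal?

x = 10111011101001 = 12009
x>>1 = 01011101110100
AND  = 00011001100000 = 1632
(x & (x >> 1) has a 1 wherever x has two consecutive 1 bits.)

1632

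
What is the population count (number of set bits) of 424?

424 = 110101000
Count the 1s: 1 + 1 + 1 + 1 = 4

4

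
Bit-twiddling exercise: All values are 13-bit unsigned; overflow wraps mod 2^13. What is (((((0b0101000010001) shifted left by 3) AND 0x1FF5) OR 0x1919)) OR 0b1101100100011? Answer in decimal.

7099

0b0101000010001 = 0101000010001
→ shifted left by 3 (mod 2^13) → 1000010001000 = 4232
0x1FF5 = 1111111110101
→ AND → 1000010000000 = 4224
0x1919 = 1100100011001
→ OR → 1100110011001 = 6553
0b1101100100011 = 1101100100011
→ OR → 1101110111011 = 7099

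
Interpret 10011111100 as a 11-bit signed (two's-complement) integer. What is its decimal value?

pattern = 10011111100 (MSB is 1 ⇒ negative)
Invert: 01100000011, add 1 → 01100000100 = 772, so the value is -772.
(Equivalently: 1276 - 2^11 = 1276 - 2048 = -772.)

-772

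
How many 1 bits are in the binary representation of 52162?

52162 = 1100101111000010
Count the 1s: 1 + 1 + 1 + 1 + 1 + 1 + 1 + 1 = 8

8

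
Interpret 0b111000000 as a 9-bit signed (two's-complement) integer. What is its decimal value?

-64

pattern = 111000000 (MSB is 1 ⇒ negative)
Invert: 000111111, add 1 → 001000000 = 64, so the value is -64.
(Equivalently: 448 - 2^9 = 448 - 512 = -64.)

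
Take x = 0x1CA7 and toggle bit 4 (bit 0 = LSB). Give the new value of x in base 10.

7351

x = 1110010100111
bit 4 is currently 0; toggle it via x ^ (1 << 4) = x ^ 16
→ 1110010110111 = 7351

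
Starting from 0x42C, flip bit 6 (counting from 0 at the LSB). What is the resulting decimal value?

x = 10000101100
bit 6 is currently 0; toggle it via x ^ (1 << 6) = x ^ 64
→ 10001101100 = 1132

1132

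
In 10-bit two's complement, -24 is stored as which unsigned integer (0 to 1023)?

1000

24 in 10 bits: 0000011000
Invert: 1111100111
Add 1:  1111101000 = 1000
(Check: 2^10 - 24 = 1024 - 24 = 1000.)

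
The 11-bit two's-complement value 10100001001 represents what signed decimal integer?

pattern = 10100001001 (MSB is 1 ⇒ negative)
Invert: 01011110110, add 1 → 01011110111 = 759, so the value is -759.
(Equivalently: 1289 - 2^11 = 1289 - 2048 = -759.)

-759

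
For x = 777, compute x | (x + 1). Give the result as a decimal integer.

779

x = 1100001001 = 777
x + 1 = 1100001010
OR    = 1100001011 = 779
(x | (x + 1) sets the lowest cleared bit.)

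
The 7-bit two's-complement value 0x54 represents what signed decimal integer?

pattern = 1010100 (MSB is 1 ⇒ negative)
Invert: 0101011, add 1 → 0101100 = 44, so the value is -44.
(Equivalently: 84 - 2^7 = 84 - 128 = -44.)

-44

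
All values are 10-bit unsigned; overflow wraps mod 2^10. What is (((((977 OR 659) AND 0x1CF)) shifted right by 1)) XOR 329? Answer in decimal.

424

977 = 1111010001
659 = 1010010011
→ OR → 1111010011 = 979
0x1CF = 0111001111
→ AND → 0111000011 = 451
→ shifted right by 1 → 0011100001 = 225
329 = 0101001001
→ XOR → 0110101000 = 424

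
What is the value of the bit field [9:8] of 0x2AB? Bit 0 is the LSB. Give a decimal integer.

2

v = 01010101011
Shift right by 8: 010
Mask low 2 bits: 10 = 2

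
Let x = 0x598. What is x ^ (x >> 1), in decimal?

x = 10110011000 = 1432
x>>1 = 01011001100
XOR  = 11101010100 = 1876
(x ^ (x >> 1) gives the standard binary-reflected Gray code of x.)

1876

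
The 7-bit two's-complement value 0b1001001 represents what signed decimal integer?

pattern = 1001001 (MSB is 1 ⇒ negative)
Invert: 0110110, add 1 → 0110111 = 55, so the value is -55.
(Equivalently: 73 - 2^7 = 73 - 128 = -55.)

-55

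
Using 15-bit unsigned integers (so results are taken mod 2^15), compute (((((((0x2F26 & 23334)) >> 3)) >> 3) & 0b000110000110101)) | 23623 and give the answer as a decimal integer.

0x2F26 = 010111100100110
23334 = 101101100100110
→ & → 000101100100110 = 2854
→ >> 3 → 000000101100100 = 356
→ >> 3 → 000000000101100 = 44
0b000110000110101 = 000110000110101
→ & → 000000000100100 = 36
23623 = 101110001000111
→ | → 101110001100111 = 23655

23655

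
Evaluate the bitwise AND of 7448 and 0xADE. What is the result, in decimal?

7448 = 1110100011000
0xADE = 0101011011110
AND → 0100000011000 = 2072

2072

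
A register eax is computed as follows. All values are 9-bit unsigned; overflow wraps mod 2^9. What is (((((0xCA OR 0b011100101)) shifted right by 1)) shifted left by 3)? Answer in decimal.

440

0xCA = 011001010
0b011100101 = 011100101
→ OR → 011101111 = 239
→ shifted right by 1 → 001110111 = 119
→ shifted left by 3 (mod 2^9) → 110111000 = 440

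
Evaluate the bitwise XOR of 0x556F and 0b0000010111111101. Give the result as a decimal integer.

20626

0x556F = 101010101101111
b = 000010111111101
XOR → 101000010010010 = 20626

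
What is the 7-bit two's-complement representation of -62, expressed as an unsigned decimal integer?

62 in 7 bits: 0111110
Invert: 1000001
Add 1:  1000010 = 66
(Check: 2^7 - 62 = 128 - 62 = 66.)

66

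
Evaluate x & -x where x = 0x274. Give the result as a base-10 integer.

4

x = 1001110100 = 628
-x (two's complement) = …0110001100
AND   = 0000000100 = 4
(x & -x isolates the lowest set bit of x.)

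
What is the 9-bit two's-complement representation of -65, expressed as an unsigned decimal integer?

447

65 in 9 bits: 001000001
Invert: 110111110
Add 1:  110111111 = 447
(Check: 2^9 - 65 = 512 - 65 = 447.)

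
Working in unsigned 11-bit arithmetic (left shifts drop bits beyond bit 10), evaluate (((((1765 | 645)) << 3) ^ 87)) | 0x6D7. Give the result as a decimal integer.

2047

1765 = 11011100101
645 = 01010000101
→ | → 11011100101 = 1765
→ << 3 (mod 2^11) → 11100101000 = 1832
87 = 00001010111
→ ^ → 11101111111 = 1919
0x6D7 = 11011010111
→ | → 11111111111 = 2047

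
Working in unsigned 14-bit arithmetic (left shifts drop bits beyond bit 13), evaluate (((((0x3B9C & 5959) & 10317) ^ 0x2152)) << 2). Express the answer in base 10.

1368

0x3B9C = 11101110011100
5959 = 01011101000111
→ & → 01001100000100 = 4868
10317 = 10100001001101
→ & → 00000000000100 = 4
0x2152 = 10000101010010
→ ^ → 10000101010110 = 8534
→ << 2 (mod 2^14) → 00010101011000 = 1368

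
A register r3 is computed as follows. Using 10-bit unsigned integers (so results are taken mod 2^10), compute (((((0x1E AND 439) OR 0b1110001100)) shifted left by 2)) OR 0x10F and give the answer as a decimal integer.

895

0x1E = 0000011110
439 = 0110110111
→ AND → 0000010110 = 22
0b1110001100 = 1110001100
→ OR → 1110011110 = 926
→ shifted left by 2 (mod 2^10) → 1001111000 = 632
0x10F = 0100001111
→ OR → 1101111111 = 895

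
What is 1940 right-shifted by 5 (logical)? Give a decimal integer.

1940 = 11110010100
shift right by 5 → 00000111100 = 60
(equivalently, floor(1940 / 32))

60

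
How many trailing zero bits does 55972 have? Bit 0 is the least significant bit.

55972 = 1101101010100100
Trailing zeros: 2, so the lowest set bit is bit 2 (value 4).

2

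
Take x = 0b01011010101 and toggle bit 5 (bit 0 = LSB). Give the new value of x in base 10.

x = 01011010101
bit 5 is currently 0; toggle it via x ^ (1 << 5) = x ^ 32
→ 01011110101 = 757

757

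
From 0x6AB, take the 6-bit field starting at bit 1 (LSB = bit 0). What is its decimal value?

v = 11010101011
Shift right by 1: 1101010101
Mask low 6 bits: 010101 = 21

21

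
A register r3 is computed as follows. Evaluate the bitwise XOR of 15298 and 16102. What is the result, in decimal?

15298 = 11101111000010
16102 = 11111011100110
XOR → 00010100100100 = 1316

1316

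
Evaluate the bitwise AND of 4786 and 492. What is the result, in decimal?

160

4786 = 1001010110010
492 = 0000111101100
AND → 0000010100000 = 160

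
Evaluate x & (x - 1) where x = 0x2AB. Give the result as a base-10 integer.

682

x = 1010101011 = 683
x - 1 = 1010101010
AND   = 1010101010 = 682
(x & (x - 1) clears the lowest set bit of x.)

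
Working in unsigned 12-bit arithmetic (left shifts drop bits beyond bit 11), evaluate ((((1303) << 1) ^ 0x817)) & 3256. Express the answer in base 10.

1303 = 010100010111
→ << 1 (mod 2^12) → 101000101110 = 2606
0x817 = 100000010111
→ ^ → 001000111001 = 569
3256 = 110010111000
→ & → 000000111000 = 56

56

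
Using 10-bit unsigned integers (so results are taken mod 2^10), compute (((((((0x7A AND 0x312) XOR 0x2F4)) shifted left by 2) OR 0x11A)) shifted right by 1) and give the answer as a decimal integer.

0x7A = 0001111010
0x312 = 1100010010
→ AND → 0000010010 = 18
0x2F4 = 1011110100
→ XOR → 1011100110 = 742
→ shifted left by 2 (mod 2^10) → 1110011000 = 920
0x11A = 0100011010
→ OR → 1110011010 = 922
→ shifted right by 1 → 0111001101 = 461

461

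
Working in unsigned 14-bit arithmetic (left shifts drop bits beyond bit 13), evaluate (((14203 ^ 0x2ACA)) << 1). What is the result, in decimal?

14203 = 11011101111011
0x2ACA = 10101011001010
→ ^ → 01110110110001 = 7601
→ << 1 (mod 2^14) → 11101101100010 = 15202

15202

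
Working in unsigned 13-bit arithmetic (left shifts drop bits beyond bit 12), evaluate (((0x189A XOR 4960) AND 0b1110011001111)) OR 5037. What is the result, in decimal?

7151

0x189A = 1100010011010
4960 = 1001101100000
→ XOR → 0101111111010 = 3066
0b1110011001111 = 1110011001111
→ AND → 0100011001010 = 2250
5037 = 1001110101101
→ OR → 1101111101111 = 7151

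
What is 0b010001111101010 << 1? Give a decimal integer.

18388

x = 010001111101010
shift left by 1 → 100011111010100 = 18388
(equivalently, 9194 × 2^1 = 9194 × 2)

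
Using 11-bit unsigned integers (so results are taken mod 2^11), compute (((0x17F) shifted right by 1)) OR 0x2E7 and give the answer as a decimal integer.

767

0x17F = 00101111111
→ shifted right by 1 → 00010111111 = 191
0x2E7 = 01011100111
→ OR → 01011111111 = 767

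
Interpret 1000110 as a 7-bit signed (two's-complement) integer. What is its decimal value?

pattern = 1000110 (MSB is 1 ⇒ negative)
Invert: 0111001, add 1 → 0111010 = 58, so the value is -58.
(Equivalently: 70 - 2^7 = 70 - 128 = -58.)

-58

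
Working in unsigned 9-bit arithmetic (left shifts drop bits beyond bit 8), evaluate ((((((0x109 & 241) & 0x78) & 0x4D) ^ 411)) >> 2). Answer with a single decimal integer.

102

0x109 = 100001001
241 = 011110001
→ & → 000000001 = 1
0x78 = 001111000
→ & → 000000000 = 0
0x4D = 001001101
→ & → 000000000 = 0
411 = 110011011
→ ^ → 110011011 = 411
→ >> 2 → 001100110 = 102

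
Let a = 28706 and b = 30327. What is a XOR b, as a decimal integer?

1621

28706 = 111000000100010
30327 = 111011001110111
XOR → 000011001010101 = 1621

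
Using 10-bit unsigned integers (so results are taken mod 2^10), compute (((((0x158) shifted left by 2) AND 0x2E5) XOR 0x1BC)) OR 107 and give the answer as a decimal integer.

511

0x158 = 0101011000
→ shifted left by 2 (mod 2^10) → 0101100000 = 352
0x2E5 = 1011100101
→ AND → 0001100000 = 96
0x1BC = 0110111100
→ XOR → 0111011100 = 476
107 = 0001101011
→ OR → 0111111111 = 511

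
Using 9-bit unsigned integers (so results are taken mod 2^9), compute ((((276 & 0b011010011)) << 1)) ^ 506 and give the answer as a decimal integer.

474

276 = 100010100
0b011010011 = 011010011
→ & → 000010000 = 16
→ << 1 (mod 2^9) → 000100000 = 32
506 = 111111010
→ ^ → 111011010 = 474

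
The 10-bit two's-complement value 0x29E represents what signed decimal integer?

pattern = 1010011110 (MSB is 1 ⇒ negative)
Invert: 0101100001, add 1 → 0101100010 = 354, so the value is -354.
(Equivalently: 670 - 2^10 = 670 - 1024 = -354.)

-354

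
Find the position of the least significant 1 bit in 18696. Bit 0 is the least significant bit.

3

18696 = 100100100001000
Trailing zeros: 3, so the lowest set bit is bit 3 (value 8).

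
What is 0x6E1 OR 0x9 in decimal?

0x6E1 = 11011100001
0x9 = 00000001001
 OR → 11011101001 = 1769

1769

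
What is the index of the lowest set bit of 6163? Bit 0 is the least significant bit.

6163 = 1100000010011
Trailing zeros: 0, so the lowest set bit is bit 0 (value 1).

0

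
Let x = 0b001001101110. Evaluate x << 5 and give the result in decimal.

x = 000001001101110
shift left by 5 → 100110111000000 = 19904
(equivalently, 622 × 2^5 = 622 × 32)

19904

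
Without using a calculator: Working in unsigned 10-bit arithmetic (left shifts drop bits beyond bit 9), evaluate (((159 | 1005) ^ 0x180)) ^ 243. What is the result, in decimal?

652

159 = 0010011111
1005 = 1111101101
→ | → 1111111111 = 1023
0x180 = 0110000000
→ ^ → 1001111111 = 639
243 = 0011110011
→ ^ → 1010001100 = 652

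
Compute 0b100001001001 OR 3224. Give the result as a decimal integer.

3289

a = 100001001001
3224 = 110010011000
 OR → 110011011001 = 3289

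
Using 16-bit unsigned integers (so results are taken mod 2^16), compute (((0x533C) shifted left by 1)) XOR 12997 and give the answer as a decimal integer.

0x533C = 0101001100111100
→ shifted left by 1 (mod 2^16) → 1010011001111000 = 42616
12997 = 0011001011000101
→ XOR → 1001010010111101 = 38077

38077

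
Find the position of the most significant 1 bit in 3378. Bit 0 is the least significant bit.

3378 = 110100110010
The topmost 1 is at position 11 (since 2^11 = 2048 ≤ 3378 < 4096).

11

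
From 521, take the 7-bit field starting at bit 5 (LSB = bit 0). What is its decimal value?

v = 00001000001001
Shift right by 5: 000010000
Mask low 7 bits: 0010000 = 16

16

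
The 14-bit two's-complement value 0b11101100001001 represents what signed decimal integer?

-1271

pattern = 11101100001001 (MSB is 1 ⇒ negative)
Invert: 00010011110110, add 1 → 00010011110111 = 1271, so the value is -1271.
(Equivalently: 15113 - 2^14 = 15113 - 16384 = -1271.)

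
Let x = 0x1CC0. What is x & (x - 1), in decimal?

7296

x = 1110011000000 = 7360
x - 1 = 1110010111111
AND   = 1110010000000 = 7296
(x & (x - 1) clears the lowest set bit of x.)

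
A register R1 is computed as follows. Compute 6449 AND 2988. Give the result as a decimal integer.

2336

6449 = 1100100110001
2988 = 0101110101100
AND → 0100100100000 = 2336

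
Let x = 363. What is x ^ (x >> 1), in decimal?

478

x = 101101011 = 363
x>>1 = 010110101
XOR  = 111011110 = 478
(x ^ (x >> 1) gives the standard binary-reflected Gray code of x.)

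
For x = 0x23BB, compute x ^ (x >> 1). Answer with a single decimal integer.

12902

x = 10001110111011 = 9147
x>>1 = 01000111011101
XOR  = 11001001100110 = 12902
(x ^ (x >> 1) gives the standard binary-reflected Gray code of x.)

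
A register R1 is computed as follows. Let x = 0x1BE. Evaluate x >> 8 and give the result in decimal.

1

0x1BE = 110111110
shift right by 8 → 000000001 = 1
(equivalently, floor(446 / 256))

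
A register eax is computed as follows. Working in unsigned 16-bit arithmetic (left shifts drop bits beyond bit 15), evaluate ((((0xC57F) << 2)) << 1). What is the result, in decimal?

0xC57F = 1100010101111111
→ << 2 (mod 2^16) → 0001010111111100 = 5628
→ << 1 (mod 2^16) → 0010101111111000 = 11256

11256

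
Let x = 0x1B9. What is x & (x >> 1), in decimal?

152

x = 110111001 = 441
x>>1 = 011011100
AND  = 010011000 = 152
(x & (x >> 1) has a 1 wherever x has two consecutive 1 bits.)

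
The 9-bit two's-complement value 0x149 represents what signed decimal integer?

-183

pattern = 101001001 (MSB is 1 ⇒ negative)
Invert: 010110110, add 1 → 010110111 = 183, so the value is -183.
(Equivalently: 329 - 2^9 = 329 - 512 = -183.)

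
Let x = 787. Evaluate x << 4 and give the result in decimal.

787 = 00001100010011
shift left by 4 → 11000100110000 = 12592
(equivalently, 787 × 2^4 = 787 × 16)

12592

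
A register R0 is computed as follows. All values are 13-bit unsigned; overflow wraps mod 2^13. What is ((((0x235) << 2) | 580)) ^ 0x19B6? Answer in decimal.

4962

0x235 = 0001000110101
→ << 2 (mod 2^13) → 0100011010100 = 2260
580 = 0001001000100
→ | → 0101011010100 = 2772
0x19B6 = 1100110110110
→ ^ → 1001101100010 = 4962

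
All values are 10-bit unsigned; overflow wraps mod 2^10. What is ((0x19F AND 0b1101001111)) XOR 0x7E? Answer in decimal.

369

0x19F = 0110011111
0b1101001111 = 1101001111
→ AND → 0100001111 = 271
0x7E = 0001111110
→ XOR → 0101110001 = 369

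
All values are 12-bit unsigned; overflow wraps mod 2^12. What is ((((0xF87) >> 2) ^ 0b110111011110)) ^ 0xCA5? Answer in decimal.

0xF87 = 111110000111
→ >> 2 → 001111100001 = 993
0b110111011110 = 110111011110
→ ^ → 111000111111 = 3647
0xCA5 = 110010100101
→ ^ → 001010011010 = 666

666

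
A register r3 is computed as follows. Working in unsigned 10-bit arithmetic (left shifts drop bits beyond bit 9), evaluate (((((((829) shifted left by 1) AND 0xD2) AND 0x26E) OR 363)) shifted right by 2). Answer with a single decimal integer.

829 = 1100111101
→ shifted left by 1 (mod 2^10) → 1001111010 = 634
0xD2 = 0011010010
→ AND → 0001010010 = 82
0x26E = 1001101110
→ AND → 0001000010 = 66
363 = 0101101011
→ OR → 0101101011 = 363
→ shifted right by 2 → 0001011010 = 90

90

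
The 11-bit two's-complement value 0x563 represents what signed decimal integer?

pattern = 10101100011 (MSB is 1 ⇒ negative)
Invert: 01010011100, add 1 → 01010011101 = 669, so the value is -669.
(Equivalently: 1379 - 2^11 = 1379 - 2048 = -669.)

-669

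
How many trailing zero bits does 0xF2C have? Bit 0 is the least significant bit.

2

0xF2C = 111100101100
Trailing zeros: 2, so the lowest set bit is bit 2 (value 4).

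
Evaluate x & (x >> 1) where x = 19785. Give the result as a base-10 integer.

x = 100110101001001 = 19785
x>>1 = 010011010100100
AND  = 000010000000000 = 1024
(x & (x >> 1) has a 1 wherever x has two consecutive 1 bits.)

1024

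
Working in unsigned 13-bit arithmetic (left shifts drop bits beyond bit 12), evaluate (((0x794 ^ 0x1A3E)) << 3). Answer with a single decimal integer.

3408

0x794 = 0011110010100
0x1A3E = 1101000111110
→ ^ → 1110110101010 = 7594
→ << 3 (mod 2^13) → 0110101010000 = 3408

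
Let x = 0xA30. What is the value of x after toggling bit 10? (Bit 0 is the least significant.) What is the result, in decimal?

x = 101000110000
bit 10 is currently 0; toggle it via x ^ (1 << 10) = x ^ 1024
→ 111000110000 = 3632

3632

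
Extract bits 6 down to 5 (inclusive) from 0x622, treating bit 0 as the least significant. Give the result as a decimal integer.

1

v = 11000100010
Shift right by 5: 110001
Mask low 2 bits: 01 = 1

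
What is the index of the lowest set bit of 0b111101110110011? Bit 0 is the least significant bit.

0

0b111101110110011 = 111101110110011
Trailing zeros: 0, so the lowest set bit is bit 0 (value 1).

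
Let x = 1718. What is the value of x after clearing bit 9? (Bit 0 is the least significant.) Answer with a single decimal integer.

x = 11010110110
bit 9 is currently 1; clear it via x & ~(1 << 9) = x & ~512
→ 10010110110 = 1206

1206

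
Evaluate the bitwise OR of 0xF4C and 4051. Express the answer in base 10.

0xF4C = 111101001100
4051 = 111111010011
 OR → 111111011111 = 4063

4063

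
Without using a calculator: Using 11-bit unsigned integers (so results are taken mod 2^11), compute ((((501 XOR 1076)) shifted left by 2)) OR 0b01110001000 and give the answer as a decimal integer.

501 = 00111110101
1076 = 10000110100
→ XOR → 10111000001 = 1473
→ shifted left by 2 (mod 2^11) → 11100000100 = 1796
0b01110001000 = 01110001000
→ OR → 11110001100 = 1932

1932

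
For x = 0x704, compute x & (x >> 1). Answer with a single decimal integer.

768

x = 11100000100 = 1796
x>>1 = 01110000010
AND  = 01100000000 = 768
(x & (x >> 1) has a 1 wherever x has two consecutive 1 bits.)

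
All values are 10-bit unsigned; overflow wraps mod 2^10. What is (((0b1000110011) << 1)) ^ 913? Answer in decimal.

0b1000110011 = 1000110011
→ << 1 (mod 2^10) → 0001100110 = 102
913 = 1110010001
→ ^ → 1111110111 = 1015

1015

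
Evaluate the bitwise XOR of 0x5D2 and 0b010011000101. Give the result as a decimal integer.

279

0x5D2 = 10111010010
b = 10011000101
XOR → 00100010111 = 279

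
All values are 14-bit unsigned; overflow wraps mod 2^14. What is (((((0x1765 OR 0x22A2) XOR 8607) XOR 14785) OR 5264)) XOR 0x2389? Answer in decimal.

7216

0x1765 = 01011101100101
0x22A2 = 10001010100010
→ OR → 11011111100111 = 14311
8607 = 10000110011111
→ XOR → 01011001111000 = 5752
14785 = 11100111000001
→ XOR → 10111110111001 = 12217
5264 = 01010010010000
→ OR → 11111110111001 = 16313
0x2389 = 10001110001001
→ XOR → 01110000110000 = 7216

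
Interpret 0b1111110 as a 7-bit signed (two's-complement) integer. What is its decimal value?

pattern = 1111110 (MSB is 1 ⇒ negative)
Invert: 0000001, add 1 → 0000010 = 2, so the value is -2.
(Equivalently: 126 - 2^7 = 126 - 128 = -2.)

-2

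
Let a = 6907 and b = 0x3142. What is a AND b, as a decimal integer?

6907 = 01101011111011
0x3142 = 11000101000010
AND → 01000001000010 = 4162

4162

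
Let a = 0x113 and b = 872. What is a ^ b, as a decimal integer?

635

0x113 = 0100010011
872 = 1101101000
XOR → 1001111011 = 635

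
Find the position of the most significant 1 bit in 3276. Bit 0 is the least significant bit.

3276 = 110011001100
The topmost 1 is at position 11 (since 2^11 = 2048 ≤ 3276 < 4096).

11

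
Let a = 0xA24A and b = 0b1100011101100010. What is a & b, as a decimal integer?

33346

0xA24A = 1010001001001010
b = 1100011101100010
AND → 1000001001000010 = 33346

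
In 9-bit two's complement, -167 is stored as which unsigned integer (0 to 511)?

345

167 in 9 bits: 010100111
Invert: 101011000
Add 1:  101011001 = 345
(Check: 2^9 - 167 = 512 - 167 = 345.)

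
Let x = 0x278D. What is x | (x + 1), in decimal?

x = 10011110001101 = 10125
x + 1 = 10011110001110
OR    = 10011110001111 = 10127
(x | (x + 1) sets the lowest cleared bit.)

10127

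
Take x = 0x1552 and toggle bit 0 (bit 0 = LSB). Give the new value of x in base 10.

x = 1010101010010
bit 0 is currently 0; toggle it via x ^ (1 << 0) = x ^ 1
→ 1010101010011 = 5459

5459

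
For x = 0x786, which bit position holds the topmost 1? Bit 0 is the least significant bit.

0x786 = 11110000110
The topmost 1 is at position 10 (since 2^10 = 1024 ≤ 1926 < 2048).

10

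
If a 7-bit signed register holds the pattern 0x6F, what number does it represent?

-17

pattern = 1101111 (MSB is 1 ⇒ negative)
Invert: 0010000, add 1 → 0010001 = 17, so the value is -17.
(Equivalently: 111 - 2^7 = 111 - 128 = -17.)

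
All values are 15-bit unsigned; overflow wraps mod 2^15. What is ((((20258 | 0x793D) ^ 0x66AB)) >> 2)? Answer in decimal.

1637

20258 = 100111100100010
0x793D = 111100100111101
→ | → 111111100111111 = 32575
0x66AB = 110011010101011
→ ^ → 001100110010100 = 6548
→ >> 2 → 000011001100101 = 1637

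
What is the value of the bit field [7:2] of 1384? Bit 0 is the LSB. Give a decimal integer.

26

v = 10101101000
Shift right by 2: 101011010
Mask low 6 bits: 011010 = 26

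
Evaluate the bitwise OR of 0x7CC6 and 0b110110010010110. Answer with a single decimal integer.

0x7CC6 = 111110011000110
b = 110110010010110
 OR → 111110011010110 = 31958

31958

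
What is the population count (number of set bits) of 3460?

3460 = 110110000100
Count the 1s: 1 + 1 + 1 + 1 + 1 = 5

5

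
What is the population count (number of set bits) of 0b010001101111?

7

n = 10001101111
Count the 1s: 1 + 1 + 1 + 1 + 1 + 1 + 1 = 7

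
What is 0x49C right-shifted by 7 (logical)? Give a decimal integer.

0x49C = 10010011100
shift right by 7 → 00000001001 = 9
(equivalently, floor(1180 / 128))

9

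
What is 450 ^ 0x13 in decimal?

450 = 111000010
0x13 = 000010011
XOR → 111010001 = 465

465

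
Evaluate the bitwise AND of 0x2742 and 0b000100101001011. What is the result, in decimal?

0x2742 = 10011101000010
b = 00100101001011
AND → 00000101000010 = 322

322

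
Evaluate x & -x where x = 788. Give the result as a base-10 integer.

x = 1100010100 = 788
-x (two's complement) = …0011101100
AND   = 0000000100 = 4
(x & -x isolates the lowest set bit of x.)

4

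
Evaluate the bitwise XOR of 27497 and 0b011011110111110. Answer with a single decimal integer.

27497 = 110101101101001
b = 011011110111110
XOR → 101110011010111 = 23767

23767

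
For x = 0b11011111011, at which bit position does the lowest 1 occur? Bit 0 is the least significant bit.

0b11011111011 = 11011111011
Trailing zeros: 0, so the lowest set bit is bit 0 (value 1).

0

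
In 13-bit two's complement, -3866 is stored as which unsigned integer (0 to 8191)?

4326

3866 in 13 bits: 0111100011010
Invert: 1000011100101
Add 1:  1000011100110 = 4326
(Check: 2^13 - 3866 = 8192 - 3866 = 4326.)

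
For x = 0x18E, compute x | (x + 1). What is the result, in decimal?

399

x = 110001110 = 398
x + 1 = 110001111
OR    = 110001111 = 399
(x | (x + 1) sets the lowest cleared bit.)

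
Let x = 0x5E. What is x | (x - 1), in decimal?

x = 1011110 = 94
x - 1 = 1011101
OR    = 1011111 = 95
(x | (x - 1) sets all bits below the lowest set bit.)

95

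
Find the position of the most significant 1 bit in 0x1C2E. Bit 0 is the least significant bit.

0x1C2E = 1110000101110
The topmost 1 is at position 12 (since 2^12 = 4096 ≤ 7214 < 8192).

12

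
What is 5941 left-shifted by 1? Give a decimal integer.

5941 = 01011100110101
shift left by 1 → 10111001101010 = 11882
(equivalently, 5941 × 2^1 = 5941 × 2)

11882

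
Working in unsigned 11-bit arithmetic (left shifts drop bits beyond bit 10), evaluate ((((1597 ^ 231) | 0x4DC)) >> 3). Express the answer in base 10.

1597 = 11000111101
231 = 00011100111
→ ^ → 11011011010 = 1754
0x4DC = 10011011100
→ | → 11011011110 = 1758
→ >> 3 → 00011011011 = 219

219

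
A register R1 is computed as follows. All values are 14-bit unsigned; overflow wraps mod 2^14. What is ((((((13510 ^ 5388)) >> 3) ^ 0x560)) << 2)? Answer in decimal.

13510 = 11010011000110
5388 = 01010100001100
→ ^ → 10000111001010 = 8650
→ >> 3 → 00010000111001 = 1081
0x560 = 00010101100000
→ ^ → 00000101011001 = 345
→ << 2 (mod 2^14) → 00010101100100 = 1380

1380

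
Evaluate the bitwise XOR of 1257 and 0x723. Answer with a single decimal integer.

970

1257 = 10011101001
0x723 = 11100100011
XOR → 01111001010 = 970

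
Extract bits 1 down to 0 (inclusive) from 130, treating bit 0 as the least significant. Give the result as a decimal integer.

2

v = 000010000010
Shift right by 0: 000010000010
Mask low 2 bits: 10 = 2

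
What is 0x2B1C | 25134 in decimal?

27454

0x2B1C = 010101100011100
25134 = 110001000101110
 OR → 110101100111110 = 27454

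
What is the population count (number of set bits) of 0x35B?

7

0x35B = 1101011011
Count the 1s: 1 + 1 + 1 + 1 + 1 + 1 + 1 = 7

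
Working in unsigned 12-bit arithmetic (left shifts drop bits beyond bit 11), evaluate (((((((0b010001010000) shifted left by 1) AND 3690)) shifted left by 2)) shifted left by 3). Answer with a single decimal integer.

1024

0b010001010000 = 010001010000
→ shifted left by 1 (mod 2^12) → 100010100000 = 2208
3690 = 111001101010
→ AND → 100000100000 = 2080
→ shifted left by 2 (mod 2^12) → 000010000000 = 128
→ shifted left by 3 (mod 2^12) → 010000000000 = 1024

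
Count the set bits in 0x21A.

4

0x21A = 1000011010
Count the 1s: 1 + 1 + 1 + 1 = 4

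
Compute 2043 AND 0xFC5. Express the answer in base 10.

1985

2043 = 011111111011
0xFC5 = 111111000101
AND → 011111000001 = 1985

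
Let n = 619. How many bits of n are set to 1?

619 = 1001101011
Count the 1s: 1 + 1 + 1 + 1 + 1 + 1 = 6

6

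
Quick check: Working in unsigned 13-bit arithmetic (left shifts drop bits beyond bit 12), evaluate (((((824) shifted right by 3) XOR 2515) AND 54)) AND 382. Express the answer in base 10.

824 = 0001100111000
→ shifted right by 3 → 0000001100111 = 103
2515 = 0100111010011
→ XOR → 0100110110100 = 2484
54 = 0000000110110
→ AND → 0000000110100 = 52
382 = 0000101111110
→ AND → 0000000110100 = 52

52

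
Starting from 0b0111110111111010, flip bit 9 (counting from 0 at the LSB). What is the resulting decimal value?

x = 0111110111111010
bit 9 is currently 0; toggle it via x ^ (1 << 9) = x ^ 512
→ 0111111111111010 = 32762

32762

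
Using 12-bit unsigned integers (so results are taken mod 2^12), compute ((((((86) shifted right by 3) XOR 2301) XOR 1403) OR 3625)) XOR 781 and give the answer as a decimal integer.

3232

86 = 000001010110
→ shifted right by 3 → 000000001010 = 10
2301 = 100011111101
→ XOR → 100011110111 = 2295
1403 = 010101111011
→ XOR → 110110001100 = 3468
3625 = 111000101001
→ OR → 111110101101 = 4013
781 = 001100001101
→ XOR → 110010100000 = 3232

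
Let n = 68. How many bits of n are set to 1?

2

68 = 1000100
Count the 1s: 1 + 1 = 2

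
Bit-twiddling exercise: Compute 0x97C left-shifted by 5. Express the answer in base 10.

77696

0x97C = 00000100101111100
shift left by 5 → 10010111110000000 = 77696
(equivalently, 2428 × 2^5 = 2428 × 32)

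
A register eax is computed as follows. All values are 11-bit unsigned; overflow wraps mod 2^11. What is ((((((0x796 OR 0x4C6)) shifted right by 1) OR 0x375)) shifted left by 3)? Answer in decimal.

0x796 = 11110010110
0x4C6 = 10011000110
→ OR → 11111010110 = 2006
→ shifted right by 1 → 01111101011 = 1003
0x375 = 01101110101
→ OR → 01111111111 = 1023
→ shifted left by 3 (mod 2^11) → 11111111000 = 2040

2040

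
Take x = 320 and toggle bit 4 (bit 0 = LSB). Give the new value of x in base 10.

336

x = 0101000000
bit 4 is currently 0; toggle it via x ^ (1 << 4) = x ^ 16
→ 0101010000 = 336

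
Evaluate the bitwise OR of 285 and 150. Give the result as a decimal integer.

285 = 100011101
150 = 010010110
 OR → 110011111 = 415

415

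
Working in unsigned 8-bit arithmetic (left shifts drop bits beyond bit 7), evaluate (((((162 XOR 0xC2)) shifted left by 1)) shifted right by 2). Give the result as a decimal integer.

162 = 10100010
0xC2 = 11000010
→ XOR → 01100000 = 96
→ shifted left by 1 (mod 2^8) → 11000000 = 192
→ shifted right by 2 → 00110000 = 48

48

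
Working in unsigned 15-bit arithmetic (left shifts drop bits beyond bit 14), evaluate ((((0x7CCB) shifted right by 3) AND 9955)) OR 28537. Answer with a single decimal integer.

28665

0x7CCB = 111110011001011
→ shifted right by 3 → 000111110011001 = 3993
9955 = 010011011100011
→ AND → 000011010000001 = 1665
28537 = 110111101111001
→ OR → 110111111111001 = 28665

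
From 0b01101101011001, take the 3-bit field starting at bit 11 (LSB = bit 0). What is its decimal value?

3

v = 01101101011001
Shift right by 11: 011
Mask low 3 bits: 011 = 3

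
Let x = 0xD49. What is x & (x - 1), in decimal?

x = 110101001001 = 3401
x - 1 = 110101001000
AND   = 110101001000 = 3400
(x & (x - 1) clears the lowest set bit of x.)

3400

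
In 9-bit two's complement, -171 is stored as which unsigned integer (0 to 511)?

171 in 9 bits: 010101011
Invert: 101010100
Add 1:  101010101 = 341
(Check: 2^9 - 171 = 512 - 171 = 341.)

341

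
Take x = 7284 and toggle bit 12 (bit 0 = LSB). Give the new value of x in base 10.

x = 1110001110100
bit 12 is currently 1; toggle it via x ^ (1 << 12) = x ^ 4096
→ 0110001110100 = 3188

3188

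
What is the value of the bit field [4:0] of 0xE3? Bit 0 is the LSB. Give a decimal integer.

3

v = 11100011
Shift right by 0: 11100011
Mask low 5 bits: 00011 = 3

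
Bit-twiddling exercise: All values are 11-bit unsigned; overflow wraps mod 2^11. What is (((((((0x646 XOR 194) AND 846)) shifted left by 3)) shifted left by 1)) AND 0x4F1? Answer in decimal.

64

0x646 = 11001000110
194 = 00011000010
→ XOR → 11010000100 = 1668
846 = 01101001110
→ AND → 01000000100 = 516
→ shifted left by 3 (mod 2^11) → 00000100000 = 32
→ shifted left by 1 (mod 2^11) → 00001000000 = 64
0x4F1 = 10011110001
→ AND → 00001000000 = 64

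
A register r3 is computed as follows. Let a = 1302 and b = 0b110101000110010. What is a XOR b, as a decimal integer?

1302 = 000010100010110
b = 110101000110010
XOR → 110111100100100 = 28452

28452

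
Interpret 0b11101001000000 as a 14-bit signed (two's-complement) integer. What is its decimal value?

-1472

pattern = 11101001000000 (MSB is 1 ⇒ negative)
Invert: 00010110111111, add 1 → 00010111000000 = 1472, so the value is -1472.
(Equivalently: 14912 - 2^14 = 14912 - 16384 = -1472.)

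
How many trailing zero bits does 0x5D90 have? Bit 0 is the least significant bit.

0x5D90 = 101110110010000
Trailing zeros: 4, so the lowest set bit is bit 4 (value 16).

4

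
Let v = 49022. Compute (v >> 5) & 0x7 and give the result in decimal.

v = 1011111101111110
Shift right by 5: 10111111011
Mask low 3 bits: 011 = 3

3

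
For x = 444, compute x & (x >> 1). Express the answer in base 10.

x = 110111100 = 444
x>>1 = 011011110
AND  = 010011100 = 156
(x & (x >> 1) has a 1 wherever x has two consecutive 1 bits.)

156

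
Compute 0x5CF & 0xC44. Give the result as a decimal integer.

1092

0x5CF = 010111001111
0xC44 = 110001000100
AND → 010001000100 = 1092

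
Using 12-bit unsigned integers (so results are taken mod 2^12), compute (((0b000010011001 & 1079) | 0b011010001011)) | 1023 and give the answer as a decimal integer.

2047

0b000010011001 = 000010011001
1079 = 010000110111
→ & → 000000010001 = 17
0b011010001011 = 011010001011
→ | → 011010011011 = 1691
1023 = 001111111111
→ | → 011111111111 = 2047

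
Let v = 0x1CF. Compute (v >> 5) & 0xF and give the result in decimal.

v = 00111001111
Shift right by 5: 001110
Mask low 4 bits: 1110 = 14

14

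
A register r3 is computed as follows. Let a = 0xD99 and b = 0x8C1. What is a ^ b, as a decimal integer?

0xD99 = 110110011001
0x8C1 = 100011000001
XOR → 010101011000 = 1368

1368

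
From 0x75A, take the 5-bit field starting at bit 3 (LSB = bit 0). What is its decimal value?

v = 11101011010
Shift right by 3: 11101011
Mask low 5 bits: 01011 = 11

11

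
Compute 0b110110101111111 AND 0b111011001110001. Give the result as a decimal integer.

25713

a = 110110101111111
b = 111011001110001
AND → 110010001110001 = 25713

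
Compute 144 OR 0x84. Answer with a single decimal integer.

144 = 10010000
0x84 = 10000100
 OR → 10010100 = 148

148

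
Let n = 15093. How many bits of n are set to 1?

10

15093 = 11101011110101
Count the 1s: 1 + 1 + 1 + 1 + 1 + 1 + 1 + 1 + 1 + 1 = 10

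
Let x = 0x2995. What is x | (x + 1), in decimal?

x = 10100110010101 = 10645
x + 1 = 10100110010110
OR    = 10100110010111 = 10647
(x | (x + 1) sets the lowest cleared bit.)

10647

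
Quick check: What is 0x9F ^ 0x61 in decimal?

0x9F = 10011111
0x61 = 01100001
XOR → 11111110 = 254

254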